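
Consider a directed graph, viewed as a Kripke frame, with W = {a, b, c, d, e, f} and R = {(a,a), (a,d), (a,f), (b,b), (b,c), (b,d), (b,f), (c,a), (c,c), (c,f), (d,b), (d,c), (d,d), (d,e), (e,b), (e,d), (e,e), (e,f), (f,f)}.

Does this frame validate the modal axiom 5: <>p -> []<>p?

The schema 5 characterises exactly the Euclidean frames.
Euclidean: no — a R d and a R f, but not d R f.

No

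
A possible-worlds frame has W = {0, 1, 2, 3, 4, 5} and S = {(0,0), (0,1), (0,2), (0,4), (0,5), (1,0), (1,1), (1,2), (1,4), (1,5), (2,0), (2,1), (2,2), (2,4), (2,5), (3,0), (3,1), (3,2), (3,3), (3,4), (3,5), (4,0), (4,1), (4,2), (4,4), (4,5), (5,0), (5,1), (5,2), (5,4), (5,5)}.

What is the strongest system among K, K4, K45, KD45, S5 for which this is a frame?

Transitive (axiom 4): yes — every two-step S-path is closed by a direct edge.
Euclidean (axiom 5): no — 3 S 0 and 3 S 3, but not 0 S 3.
Serial (axiom D): yes — every world has a successor (e.g. 0 S 0).
Reflexive (axiom T): yes — every world is S-related to itself.
So F validates K, K4; K45 would additionally require S to be Euclidean. The strongest is K4.

K4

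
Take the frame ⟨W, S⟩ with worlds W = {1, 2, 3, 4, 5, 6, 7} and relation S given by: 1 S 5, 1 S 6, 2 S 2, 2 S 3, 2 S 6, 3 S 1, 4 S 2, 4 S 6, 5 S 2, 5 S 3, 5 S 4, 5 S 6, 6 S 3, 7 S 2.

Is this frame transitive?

No

Transitive: no — 1 S 5 and 5 S 2, but not 1 S 2.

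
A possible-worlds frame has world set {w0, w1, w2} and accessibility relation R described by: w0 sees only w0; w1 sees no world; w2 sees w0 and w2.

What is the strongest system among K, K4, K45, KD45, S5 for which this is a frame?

Transitive (axiom 4): yes — every two-step R-path is closed by a direct edge.
Euclidean (axiom 5): no — w2 R w0 and w2 R w2, but not w0 R w2.
Serial (axiom D): no — w1 has no R-successor.
Reflexive (axiom T): no — w1 is not related to itself.
So F validates K, K4; K45 would additionally require R to be Euclidean. The strongest is K4.

K4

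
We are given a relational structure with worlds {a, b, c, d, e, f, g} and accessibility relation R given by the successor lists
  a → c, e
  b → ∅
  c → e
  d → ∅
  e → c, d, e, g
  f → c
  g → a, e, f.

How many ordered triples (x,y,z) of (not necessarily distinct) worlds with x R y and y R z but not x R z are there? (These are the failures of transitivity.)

Enumerating: (a,e,d), (a,e,g), (c,e,c), (c,e,d), (c,e,g), (e,g,a), (e,g,f), (f,c,e), (g,a,c), (g,e,c), (g,e,d), (g,e,g), (g,f,c).

13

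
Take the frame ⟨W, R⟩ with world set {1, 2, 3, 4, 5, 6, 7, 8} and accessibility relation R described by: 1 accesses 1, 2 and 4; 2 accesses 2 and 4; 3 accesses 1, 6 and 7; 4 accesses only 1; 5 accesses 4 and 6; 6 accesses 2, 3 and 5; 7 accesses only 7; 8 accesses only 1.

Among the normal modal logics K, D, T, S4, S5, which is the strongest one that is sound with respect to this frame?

D

Serial (axiom D): yes — every world has a successor (e.g. 1 R 1).
Reflexive (axiom T): no — 3 is not related to itself.
Transitive (axiom 4): no — 2 R 4 and 4 R 1, but not 2 R 1.
Euclidean (axiom 5): no — 1 R 4 and 1 R 2, but not 4 R 2.
So F validates K, D; T would additionally require R to be reflexive. The strongest is D.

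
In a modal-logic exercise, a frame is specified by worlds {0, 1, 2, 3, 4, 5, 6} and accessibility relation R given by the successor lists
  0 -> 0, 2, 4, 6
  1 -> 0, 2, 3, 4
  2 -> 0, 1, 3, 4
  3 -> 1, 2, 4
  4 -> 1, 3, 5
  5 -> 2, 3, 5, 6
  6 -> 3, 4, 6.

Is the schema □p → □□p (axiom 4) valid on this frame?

No

Axiom 4 corresponds to the accessibility relation being transitive.
Transitive: no — 0 R 2 and 2 R 1, but not 0 R 1.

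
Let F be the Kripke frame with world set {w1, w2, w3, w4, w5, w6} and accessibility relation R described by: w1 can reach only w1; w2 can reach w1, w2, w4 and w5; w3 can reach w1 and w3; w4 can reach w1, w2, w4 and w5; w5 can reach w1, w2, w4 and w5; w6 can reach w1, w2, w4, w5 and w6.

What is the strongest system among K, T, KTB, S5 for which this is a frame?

T

Reflexive (axiom T): yes — every world is R-related to itself.
Symmetric (axiom B): no — w2 R w1 but not w1 R w2.
Euclidean (axiom 5): no — w2 R w1 and w2 R w4, but not w1 R w4.
So F validates K, T; KTB would additionally require R to be symmetric. The strongest is T.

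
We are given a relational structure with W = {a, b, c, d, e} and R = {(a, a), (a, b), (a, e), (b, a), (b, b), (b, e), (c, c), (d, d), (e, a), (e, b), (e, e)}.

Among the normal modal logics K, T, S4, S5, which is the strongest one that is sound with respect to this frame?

Reflexive (axiom T): yes — every world is R-related to itself.
Transitive (axiom 4): yes — every two-step R-path is closed by a direct edge.
Euclidean (axiom 5): yes — any two successors of a common world are R-related.
So F validates K, T, S4, S5. The strongest is S5.

S5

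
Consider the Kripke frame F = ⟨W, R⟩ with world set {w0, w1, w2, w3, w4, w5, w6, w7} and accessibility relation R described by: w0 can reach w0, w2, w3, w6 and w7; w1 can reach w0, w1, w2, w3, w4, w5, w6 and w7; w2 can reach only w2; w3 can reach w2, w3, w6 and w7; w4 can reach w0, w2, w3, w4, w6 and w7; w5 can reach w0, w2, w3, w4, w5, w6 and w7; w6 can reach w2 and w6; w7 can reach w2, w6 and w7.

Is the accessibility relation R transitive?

Yes

Transitive: yes — every two-step R-path is closed by a direct edge.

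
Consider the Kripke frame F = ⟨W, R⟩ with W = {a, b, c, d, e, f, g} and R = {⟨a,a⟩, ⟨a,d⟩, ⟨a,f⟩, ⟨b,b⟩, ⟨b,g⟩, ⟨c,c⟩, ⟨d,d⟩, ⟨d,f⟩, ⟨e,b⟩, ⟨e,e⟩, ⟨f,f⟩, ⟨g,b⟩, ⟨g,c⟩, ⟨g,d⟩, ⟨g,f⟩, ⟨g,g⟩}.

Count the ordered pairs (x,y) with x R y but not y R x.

7

Enumerating: (a,d), (a,f), (d,f), (e,b), (g,c), (g,d), (g,f).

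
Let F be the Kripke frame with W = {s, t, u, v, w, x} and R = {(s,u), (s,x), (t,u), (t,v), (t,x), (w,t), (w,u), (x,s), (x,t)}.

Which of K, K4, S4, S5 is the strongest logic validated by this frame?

K

Transitive (axiom 4): no — s R x and x R t, but not s R t.
Reflexive (axiom T): no — s is not related to itself.
Euclidean (axiom 5): no — s R u and s R x, but not u R x.
So F validates K; K4 would additionally require R to be transitive. The strongest is K.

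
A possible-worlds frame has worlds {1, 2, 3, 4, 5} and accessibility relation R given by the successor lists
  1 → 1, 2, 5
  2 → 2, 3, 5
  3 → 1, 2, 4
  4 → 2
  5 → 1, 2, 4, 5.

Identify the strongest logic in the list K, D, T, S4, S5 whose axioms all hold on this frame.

D

Serial (axiom D): yes — every world has a successor (e.g. 1 R 1).
Reflexive (axiom T): no — 3 is not related to itself.
Transitive (axiom 4): no — 1 R 2 and 2 R 3, but not 1 R 3.
Euclidean (axiom 5): no — 2 R 3 and 2 R 5, but not 3 R 5.
So F validates K, D; T would additionally require R to be reflexive. The strongest is D.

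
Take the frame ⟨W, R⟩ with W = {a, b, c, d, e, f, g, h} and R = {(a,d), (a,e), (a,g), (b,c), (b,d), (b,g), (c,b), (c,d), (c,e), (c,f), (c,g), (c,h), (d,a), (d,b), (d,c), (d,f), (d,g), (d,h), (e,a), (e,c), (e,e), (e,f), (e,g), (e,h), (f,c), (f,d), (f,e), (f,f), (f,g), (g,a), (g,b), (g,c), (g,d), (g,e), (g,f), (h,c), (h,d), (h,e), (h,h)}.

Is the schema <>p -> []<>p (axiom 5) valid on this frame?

No

Axiom 5 corresponds to the accessibility relation being Euclidean.
Euclidean: no — a R d and a R e, but not d R e.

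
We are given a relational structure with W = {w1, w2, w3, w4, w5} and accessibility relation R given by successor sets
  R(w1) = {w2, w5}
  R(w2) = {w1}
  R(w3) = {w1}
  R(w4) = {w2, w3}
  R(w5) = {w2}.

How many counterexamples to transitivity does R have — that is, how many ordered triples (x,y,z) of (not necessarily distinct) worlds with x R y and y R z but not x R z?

8

Enumerating: (w1,w2,w1), (w2,w1,w2), (w2,w1,w5), (w3,w1,w2), (w3,w1,w5), (w4,w2,w1), (w4,w3,w1), (w5,w2,w1).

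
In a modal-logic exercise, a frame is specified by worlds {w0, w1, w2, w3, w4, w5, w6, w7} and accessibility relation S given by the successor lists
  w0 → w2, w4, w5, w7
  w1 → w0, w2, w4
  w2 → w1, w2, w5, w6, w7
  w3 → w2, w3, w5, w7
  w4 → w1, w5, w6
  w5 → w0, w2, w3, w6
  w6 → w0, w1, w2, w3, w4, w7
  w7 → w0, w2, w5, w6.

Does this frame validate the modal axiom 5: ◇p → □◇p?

The schema 5 characterises exactly the Euclidean frames.
Euclidean: no — w0 S w2 and w0 S w4, but not w2 S w4.

No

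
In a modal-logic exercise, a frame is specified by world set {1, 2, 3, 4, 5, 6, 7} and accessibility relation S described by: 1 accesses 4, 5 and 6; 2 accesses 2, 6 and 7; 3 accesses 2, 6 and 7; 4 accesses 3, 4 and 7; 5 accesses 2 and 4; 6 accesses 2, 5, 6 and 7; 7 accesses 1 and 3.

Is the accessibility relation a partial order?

No

Reflexive: no — 1 is not related to itself.
Transitive: no — 1 S 4 and 4 S 3, but not 1 S 3.
Antisymmetric: no — 2 S 6 and 6 S 2 with 2 ≠ 6.
So S is not a partial order.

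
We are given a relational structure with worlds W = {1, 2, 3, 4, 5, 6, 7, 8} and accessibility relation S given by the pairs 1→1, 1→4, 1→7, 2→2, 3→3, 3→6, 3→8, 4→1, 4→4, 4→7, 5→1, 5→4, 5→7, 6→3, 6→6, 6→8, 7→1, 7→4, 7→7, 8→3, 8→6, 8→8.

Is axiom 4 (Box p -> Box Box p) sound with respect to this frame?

Yes

Axiom 4 corresponds to the accessibility relation being transitive.
Transitive: yes — every two-step S-path is closed by a direct edge.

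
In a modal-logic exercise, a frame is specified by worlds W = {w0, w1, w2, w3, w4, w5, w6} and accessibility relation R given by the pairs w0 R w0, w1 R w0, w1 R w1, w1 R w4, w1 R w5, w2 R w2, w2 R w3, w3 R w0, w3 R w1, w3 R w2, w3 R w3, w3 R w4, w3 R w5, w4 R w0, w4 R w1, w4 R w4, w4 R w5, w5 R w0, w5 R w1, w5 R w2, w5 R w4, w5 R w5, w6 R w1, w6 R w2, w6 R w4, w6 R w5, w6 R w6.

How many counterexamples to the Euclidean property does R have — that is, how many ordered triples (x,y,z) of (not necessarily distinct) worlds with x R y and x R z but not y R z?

39

Enumerating: (w1,w0,w1), (w1,w0,w4), (w1,w0,w5), (w3,w0,w1), (w3,w0,w2), (w3,w0,w3), (w3,w0,w4), (w3,w0,w5), (w3,w1,w2), (w3,w1,w3), (w3,w2,w0), (w3,w2,w1), … and 27 more.
Total: 39.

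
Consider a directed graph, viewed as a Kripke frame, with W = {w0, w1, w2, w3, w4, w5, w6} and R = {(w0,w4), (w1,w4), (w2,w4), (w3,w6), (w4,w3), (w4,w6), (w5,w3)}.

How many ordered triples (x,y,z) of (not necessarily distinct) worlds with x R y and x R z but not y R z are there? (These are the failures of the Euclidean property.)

Enumerating: (w0,w4,w4), (w1,w4,w4), (w2,w4,w4), (w3,w6,w6), (w4,w3,w3), (w4,w6,w3), (w4,w6,w6), (w5,w3,w3).

8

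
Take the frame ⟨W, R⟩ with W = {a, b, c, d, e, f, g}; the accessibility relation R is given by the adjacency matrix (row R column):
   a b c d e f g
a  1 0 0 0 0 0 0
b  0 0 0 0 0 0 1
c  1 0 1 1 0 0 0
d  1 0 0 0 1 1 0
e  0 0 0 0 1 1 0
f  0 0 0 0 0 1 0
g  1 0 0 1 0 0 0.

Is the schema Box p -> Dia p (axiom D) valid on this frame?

Axiom D corresponds to the accessibility relation being serial.
Serial: yes — every world has a successor (e.g. a R a).

Yes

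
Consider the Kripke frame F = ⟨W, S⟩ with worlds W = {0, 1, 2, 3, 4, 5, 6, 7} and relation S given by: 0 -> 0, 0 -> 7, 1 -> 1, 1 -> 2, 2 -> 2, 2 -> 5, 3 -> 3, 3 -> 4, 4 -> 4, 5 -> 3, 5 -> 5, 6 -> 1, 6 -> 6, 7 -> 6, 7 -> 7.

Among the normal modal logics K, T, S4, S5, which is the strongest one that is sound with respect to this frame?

T

Reflexive (axiom T): yes — every world is S-related to itself.
Transitive (axiom 4): no — 0 S 7 and 7 S 6, but not 0 S 6.
Euclidean (axiom 5): no — 0 S 7 and 0 S 0, but not 7 S 0.
So F validates K, T; S4 would additionally require S to be transitive. The strongest is T.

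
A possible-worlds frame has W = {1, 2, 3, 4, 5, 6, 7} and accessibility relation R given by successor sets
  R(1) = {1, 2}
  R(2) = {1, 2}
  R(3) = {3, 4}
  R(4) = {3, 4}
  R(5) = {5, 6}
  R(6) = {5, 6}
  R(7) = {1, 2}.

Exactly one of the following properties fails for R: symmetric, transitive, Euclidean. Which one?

Symmetric: no — 7 R 1 but not 1 R 7.
Transitive: yes — every two-step R-path is closed by a direct edge.
Euclidean: yes — any two successors of a common world are R-related.
Only symmetric fails.

symmetric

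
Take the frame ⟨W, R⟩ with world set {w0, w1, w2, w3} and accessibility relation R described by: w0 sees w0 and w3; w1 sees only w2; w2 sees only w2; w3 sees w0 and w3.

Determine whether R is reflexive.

Reflexive: no — w1 is not related to itself.

No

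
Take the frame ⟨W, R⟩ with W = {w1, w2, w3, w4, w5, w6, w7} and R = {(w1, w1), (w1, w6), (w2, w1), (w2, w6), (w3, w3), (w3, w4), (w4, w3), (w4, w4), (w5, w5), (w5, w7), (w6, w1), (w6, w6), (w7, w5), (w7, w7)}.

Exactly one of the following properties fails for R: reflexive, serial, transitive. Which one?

reflexive

Reflexive: no — w2 is not related to itself.
Serial: yes — every world has a successor (e.g. w1 R w1).
Transitive: yes — every two-step R-path is closed by a direct edge.
Only reflexive fails.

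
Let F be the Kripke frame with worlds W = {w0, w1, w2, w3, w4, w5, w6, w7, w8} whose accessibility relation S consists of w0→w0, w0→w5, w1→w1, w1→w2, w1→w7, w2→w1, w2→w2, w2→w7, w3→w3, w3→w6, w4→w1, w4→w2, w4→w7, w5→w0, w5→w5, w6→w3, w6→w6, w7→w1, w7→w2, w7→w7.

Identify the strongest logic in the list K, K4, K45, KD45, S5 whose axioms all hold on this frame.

Transitive (axiom 4): yes — every two-step S-path is closed by a direct edge.
Euclidean (axiom 5): yes — any two successors of a common world are S-related.
Serial (axiom D): no — w8 has no S-successor.
Reflexive (axiom T): no — w4 is not related to itself.
So F validates K, K4, K45; KD45 would additionally require S to be serial. The strongest is K45.

K45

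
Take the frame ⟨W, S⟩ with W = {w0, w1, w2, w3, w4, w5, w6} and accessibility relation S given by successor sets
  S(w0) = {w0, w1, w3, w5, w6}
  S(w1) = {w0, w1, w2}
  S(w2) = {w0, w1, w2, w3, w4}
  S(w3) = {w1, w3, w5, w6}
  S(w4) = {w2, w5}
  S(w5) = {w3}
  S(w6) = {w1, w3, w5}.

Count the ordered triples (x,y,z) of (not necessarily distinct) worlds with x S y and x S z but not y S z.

Enumerating: (w0,w1,w3), (w0,w1,w5), (w0,w1,w6), (w0,w3,w0), (w0,w5,w0), (w0,w5,w1), (w0,w5,w5), (w0,w5,w6), (w0,w6,w0), (w0,w6,w6), (w1,w0,w2), (w2,w0,w2), … and 24 more.
Total: 36.

36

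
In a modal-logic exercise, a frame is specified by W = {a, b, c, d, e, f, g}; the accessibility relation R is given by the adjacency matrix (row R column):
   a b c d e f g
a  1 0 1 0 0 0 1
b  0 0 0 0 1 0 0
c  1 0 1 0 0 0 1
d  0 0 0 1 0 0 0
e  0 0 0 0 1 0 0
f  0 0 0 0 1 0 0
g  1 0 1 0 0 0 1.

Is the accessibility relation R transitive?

Transitive: yes — every two-step R-path is closed by a direct edge.

Yes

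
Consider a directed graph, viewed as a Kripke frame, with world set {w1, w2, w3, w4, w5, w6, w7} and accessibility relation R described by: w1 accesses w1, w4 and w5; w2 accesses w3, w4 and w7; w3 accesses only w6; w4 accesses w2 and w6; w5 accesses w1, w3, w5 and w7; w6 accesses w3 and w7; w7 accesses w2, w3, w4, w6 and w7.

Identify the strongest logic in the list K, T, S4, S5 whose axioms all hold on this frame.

Reflexive (axiom T): no — w2 is not related to itself.
Transitive (axiom 4): no — w1 R w4 and w4 R w2, but not w1 R w2.
Euclidean (axiom 5): no — w1 R w4 and w1 R w5, but not w4 R w5.
So F validates K; T would additionally require R to be reflexive. The strongest is K.

K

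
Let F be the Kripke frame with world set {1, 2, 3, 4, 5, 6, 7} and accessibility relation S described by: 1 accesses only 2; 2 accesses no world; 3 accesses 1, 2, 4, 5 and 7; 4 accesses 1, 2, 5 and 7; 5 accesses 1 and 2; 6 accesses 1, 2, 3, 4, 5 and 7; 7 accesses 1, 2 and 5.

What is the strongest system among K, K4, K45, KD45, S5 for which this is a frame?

K4

Transitive (axiom 4): yes — every two-step S-path is closed by a direct edge.
Euclidean (axiom 5): no — 3 S 1 and 3 S 4, but not 1 S 4.
Serial (axiom D): no — 2 has no S-successor.
Reflexive (axiom T): no — 1 is not related to itself.
So F validates K, K4; K45 would additionally require S to be Euclidean. The strongest is K4.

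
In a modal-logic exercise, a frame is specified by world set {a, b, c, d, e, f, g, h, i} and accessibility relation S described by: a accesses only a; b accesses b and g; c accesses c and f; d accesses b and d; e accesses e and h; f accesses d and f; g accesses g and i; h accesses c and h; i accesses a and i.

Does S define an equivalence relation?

Reflexive: yes — every world is S-related to itself.
Symmetric: no — b S g but not g S b.
Transitive: no — b S g and g S i, but not b S i.
So S is not an equivalence relation.

No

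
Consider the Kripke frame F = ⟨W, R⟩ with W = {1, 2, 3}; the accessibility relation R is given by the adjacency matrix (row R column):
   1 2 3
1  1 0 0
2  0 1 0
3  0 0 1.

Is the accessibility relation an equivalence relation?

Yes

Reflexive: yes — every world is R-related to itself.
Symmetric: yes — every pair in R has its reverse in R.
Transitive: yes — every two-step R-path is closed by a direct edge.
So R is an equivalence relation.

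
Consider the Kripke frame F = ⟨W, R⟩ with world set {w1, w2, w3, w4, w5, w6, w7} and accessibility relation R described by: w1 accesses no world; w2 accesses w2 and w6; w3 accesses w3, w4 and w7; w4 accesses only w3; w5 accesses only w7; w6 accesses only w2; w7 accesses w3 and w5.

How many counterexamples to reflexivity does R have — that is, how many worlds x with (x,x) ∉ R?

5

Enumerating: w1, w4, w5, w6, w7.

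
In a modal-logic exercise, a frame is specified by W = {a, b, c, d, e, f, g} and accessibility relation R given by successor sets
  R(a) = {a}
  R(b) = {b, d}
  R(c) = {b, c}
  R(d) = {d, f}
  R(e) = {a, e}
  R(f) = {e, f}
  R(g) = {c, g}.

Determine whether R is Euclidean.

Euclidean: no — b R d and b R b, but not d R b.

No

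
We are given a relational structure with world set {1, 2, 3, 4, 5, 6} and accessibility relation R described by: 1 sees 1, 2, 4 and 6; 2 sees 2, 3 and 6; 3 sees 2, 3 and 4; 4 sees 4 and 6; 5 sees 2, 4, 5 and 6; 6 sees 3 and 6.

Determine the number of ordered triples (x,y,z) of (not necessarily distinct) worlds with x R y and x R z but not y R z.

Enumerating: (1,2,1), (1,2,4), (1,4,1), (1,4,2), (1,6,1), (1,6,2), (1,6,4), (2,3,6), (2,6,2), (3,2,4), (3,4,2), (3,4,3), … and 9 more.
Total: 21.

21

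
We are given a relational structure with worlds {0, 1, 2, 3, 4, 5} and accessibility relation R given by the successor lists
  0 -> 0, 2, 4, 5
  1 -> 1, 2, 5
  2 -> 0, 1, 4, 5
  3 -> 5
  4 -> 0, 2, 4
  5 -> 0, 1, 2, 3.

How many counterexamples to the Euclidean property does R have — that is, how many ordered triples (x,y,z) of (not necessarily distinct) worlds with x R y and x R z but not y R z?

25

Enumerating: (0,2,2), (0,4,5), (0,5,4), (0,5,5), (1,2,2), (1,5,5), (2,0,1), (2,1,0), (2,1,4), (2,4,1), (2,4,5), (2,5,4), … and 13 more.
Total: 25.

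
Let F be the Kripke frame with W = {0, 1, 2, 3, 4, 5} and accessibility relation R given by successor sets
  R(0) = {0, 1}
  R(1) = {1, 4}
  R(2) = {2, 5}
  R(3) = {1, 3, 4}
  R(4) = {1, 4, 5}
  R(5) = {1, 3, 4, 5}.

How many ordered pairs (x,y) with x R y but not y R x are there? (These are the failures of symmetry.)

6

Enumerating: (0,1), (2,5), (3,1), (3,4), (5,1), (5,3).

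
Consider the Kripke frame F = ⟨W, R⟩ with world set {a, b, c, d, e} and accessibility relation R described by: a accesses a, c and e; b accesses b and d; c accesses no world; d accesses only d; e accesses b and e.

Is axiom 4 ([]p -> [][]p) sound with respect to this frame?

No

By correspondence theory, 4 is valid on a frame iff R is transitive.
Transitive: no — a R e and e R b, but not a R b.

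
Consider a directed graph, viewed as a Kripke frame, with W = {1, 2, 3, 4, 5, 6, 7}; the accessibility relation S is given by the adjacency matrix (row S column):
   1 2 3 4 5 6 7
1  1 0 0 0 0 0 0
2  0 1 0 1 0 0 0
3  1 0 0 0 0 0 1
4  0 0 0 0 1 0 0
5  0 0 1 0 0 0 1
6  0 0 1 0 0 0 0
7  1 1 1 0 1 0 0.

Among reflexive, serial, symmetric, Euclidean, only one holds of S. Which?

serial

Reflexive: no — 3 is not related to itself.
Serial: yes — every world has a successor (e.g. 1 S 1).
Symmetric: no — 2 S 4 but not 4 S 2.
Euclidean: no — 3 S 1 and 3 S 7, but not 1 S 7.
Only serial holds.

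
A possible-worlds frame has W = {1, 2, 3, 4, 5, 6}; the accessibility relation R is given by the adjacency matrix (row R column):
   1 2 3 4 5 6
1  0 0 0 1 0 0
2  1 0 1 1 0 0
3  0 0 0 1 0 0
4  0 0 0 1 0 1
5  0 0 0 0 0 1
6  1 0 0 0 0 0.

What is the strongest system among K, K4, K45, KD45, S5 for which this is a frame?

Transitive (axiom 4): no — 1 R 4 and 4 R 6, but not 1 R 6.
Euclidean (axiom 5): no — 2 R 1 and 2 R 3, but not 1 R 3.
Serial (axiom D): yes — every world has a successor (e.g. 1 R 4).
Reflexive (axiom T): no — 1 is not related to itself.
So F validates K; K4 would additionally require R to be transitive. The strongest is K.

K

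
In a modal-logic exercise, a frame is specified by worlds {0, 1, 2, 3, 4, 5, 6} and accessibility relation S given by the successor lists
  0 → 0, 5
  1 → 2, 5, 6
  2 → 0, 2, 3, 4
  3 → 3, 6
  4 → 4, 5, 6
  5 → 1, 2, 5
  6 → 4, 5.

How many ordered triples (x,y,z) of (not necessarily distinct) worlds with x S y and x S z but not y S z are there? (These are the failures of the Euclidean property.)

24

Enumerating: (0,5,0), (1,2,5), (1,2,6), (1,5,6), (1,6,2), (1,6,6), (2,0,2), (2,0,3), (2,0,4), (2,3,0), (2,3,2), (2,3,4), … and 12 more.
Total: 24.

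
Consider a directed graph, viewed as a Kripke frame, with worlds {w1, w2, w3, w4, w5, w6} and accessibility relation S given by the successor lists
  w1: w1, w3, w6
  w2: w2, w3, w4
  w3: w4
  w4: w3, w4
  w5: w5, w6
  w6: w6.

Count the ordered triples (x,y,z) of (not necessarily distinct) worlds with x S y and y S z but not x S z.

2

Enumerating: (w1,w3,w4), (w3,w4,w3).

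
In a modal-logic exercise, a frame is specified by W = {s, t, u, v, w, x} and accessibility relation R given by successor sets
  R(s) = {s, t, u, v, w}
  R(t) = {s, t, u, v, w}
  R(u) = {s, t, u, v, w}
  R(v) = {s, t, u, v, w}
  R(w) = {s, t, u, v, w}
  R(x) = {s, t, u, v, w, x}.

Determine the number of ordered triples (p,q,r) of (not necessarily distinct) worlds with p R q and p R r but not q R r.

5

Enumerating: (x,s,x), (x,t,x), (x,u,x), (x,v,x), (x,w,x).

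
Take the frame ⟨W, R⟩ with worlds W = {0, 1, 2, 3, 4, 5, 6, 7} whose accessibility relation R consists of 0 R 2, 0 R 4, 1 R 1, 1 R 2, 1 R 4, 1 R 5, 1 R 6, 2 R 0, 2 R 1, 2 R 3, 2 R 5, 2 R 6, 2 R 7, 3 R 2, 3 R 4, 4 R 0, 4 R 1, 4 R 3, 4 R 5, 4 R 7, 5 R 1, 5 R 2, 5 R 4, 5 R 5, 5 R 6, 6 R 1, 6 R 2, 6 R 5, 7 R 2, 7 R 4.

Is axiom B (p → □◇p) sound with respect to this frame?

Axiom B corresponds to the accessibility relation being symmetric.
Symmetric: yes — every pair in R has its reverse in R.

Yes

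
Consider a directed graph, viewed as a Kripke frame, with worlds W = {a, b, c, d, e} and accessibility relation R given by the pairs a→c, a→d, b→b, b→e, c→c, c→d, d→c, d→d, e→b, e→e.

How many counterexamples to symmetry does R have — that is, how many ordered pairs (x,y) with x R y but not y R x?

Enumerating: (a,c), (a,d).

2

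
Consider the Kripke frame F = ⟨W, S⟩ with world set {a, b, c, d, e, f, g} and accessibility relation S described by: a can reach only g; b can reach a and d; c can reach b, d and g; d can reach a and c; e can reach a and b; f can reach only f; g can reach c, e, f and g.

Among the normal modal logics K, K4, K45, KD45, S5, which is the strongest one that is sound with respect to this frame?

Transitive (axiom 4): no — a S g and g S c, but not a S c.
Euclidean (axiom 5): no — b S a and b S d, but not a S d.
Serial (axiom D): yes — every world has a successor (e.g. a S g).
Reflexive (axiom T): no — a is not related to itself.
So F validates K; K4 would additionally require S to be transitive. The strongest is K.

K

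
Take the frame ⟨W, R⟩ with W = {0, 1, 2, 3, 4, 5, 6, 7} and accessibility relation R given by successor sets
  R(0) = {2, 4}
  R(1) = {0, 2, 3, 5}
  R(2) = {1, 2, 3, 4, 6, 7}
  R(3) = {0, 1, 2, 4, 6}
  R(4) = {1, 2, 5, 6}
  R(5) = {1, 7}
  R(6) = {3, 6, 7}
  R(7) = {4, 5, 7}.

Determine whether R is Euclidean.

No

Euclidean: no — 1 R 0 and 1 R 3, but not 0 R 3.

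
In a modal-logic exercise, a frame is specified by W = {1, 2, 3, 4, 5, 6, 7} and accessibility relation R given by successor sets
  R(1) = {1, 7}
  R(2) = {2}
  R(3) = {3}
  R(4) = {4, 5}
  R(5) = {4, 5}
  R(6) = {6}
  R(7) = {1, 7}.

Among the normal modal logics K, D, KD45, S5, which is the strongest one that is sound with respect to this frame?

S5

Serial (axiom D): yes — every world has a successor (e.g. 1 R 1).
Euclidean (axiom 5): yes — any two successors of a common world are R-related.
Transitive (axiom 4): yes — every two-step R-path is closed by a direct edge.
Reflexive (axiom T): yes — every world is R-related to itself.
So F validates K, D, KD45, S5. The strongest is S5.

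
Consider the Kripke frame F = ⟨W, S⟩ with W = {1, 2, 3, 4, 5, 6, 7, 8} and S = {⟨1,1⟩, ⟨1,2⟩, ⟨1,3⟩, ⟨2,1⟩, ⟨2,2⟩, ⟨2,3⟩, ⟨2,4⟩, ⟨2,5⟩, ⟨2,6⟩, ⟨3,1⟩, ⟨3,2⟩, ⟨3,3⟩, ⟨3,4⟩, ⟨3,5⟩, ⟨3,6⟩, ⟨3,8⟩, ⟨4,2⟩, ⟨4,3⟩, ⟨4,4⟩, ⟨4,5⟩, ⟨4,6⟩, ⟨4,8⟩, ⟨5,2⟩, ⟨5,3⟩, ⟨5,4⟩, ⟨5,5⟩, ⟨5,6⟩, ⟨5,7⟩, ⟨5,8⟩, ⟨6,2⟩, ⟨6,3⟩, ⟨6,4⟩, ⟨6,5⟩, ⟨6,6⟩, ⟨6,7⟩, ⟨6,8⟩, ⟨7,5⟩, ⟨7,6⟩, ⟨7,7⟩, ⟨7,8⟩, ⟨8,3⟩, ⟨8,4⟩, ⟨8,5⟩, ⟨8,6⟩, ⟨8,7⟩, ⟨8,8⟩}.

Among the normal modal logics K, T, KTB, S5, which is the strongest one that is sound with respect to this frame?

Reflexive (axiom T): yes — every world is S-related to itself.
Symmetric (axiom B): yes — every pair in S has its reverse in S.
Euclidean (axiom 5): no — 2 S 1 and 2 S 4, but not 1 S 4.
So F validates K, T, KTB; S5 would additionally require S to be Euclidean. The strongest is KTB.

KTB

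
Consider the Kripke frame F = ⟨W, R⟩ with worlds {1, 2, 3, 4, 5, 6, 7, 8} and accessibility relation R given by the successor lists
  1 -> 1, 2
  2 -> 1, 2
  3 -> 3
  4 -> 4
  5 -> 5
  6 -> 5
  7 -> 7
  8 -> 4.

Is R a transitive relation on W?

Transitive: yes — every two-step R-path is closed by a direct edge.

Yes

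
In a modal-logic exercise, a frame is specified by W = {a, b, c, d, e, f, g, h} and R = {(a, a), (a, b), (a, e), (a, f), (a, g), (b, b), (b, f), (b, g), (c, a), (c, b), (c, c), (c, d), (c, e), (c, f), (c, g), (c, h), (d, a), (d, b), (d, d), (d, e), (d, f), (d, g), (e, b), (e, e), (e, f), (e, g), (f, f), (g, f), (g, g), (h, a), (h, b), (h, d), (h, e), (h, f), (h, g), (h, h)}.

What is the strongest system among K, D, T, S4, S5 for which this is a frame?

Serial (axiom D): yes — every world has a successor (e.g. a R a).
Reflexive (axiom T): yes — every world is R-related to itself.
Transitive (axiom 4): yes — every two-step R-path is closed by a direct edge.
Euclidean (axiom 5): no — a R b and a R e, but not b R e.
So F validates K, D, T, S4; S5 would additionally require R to be Euclidean. The strongest is S4.

S4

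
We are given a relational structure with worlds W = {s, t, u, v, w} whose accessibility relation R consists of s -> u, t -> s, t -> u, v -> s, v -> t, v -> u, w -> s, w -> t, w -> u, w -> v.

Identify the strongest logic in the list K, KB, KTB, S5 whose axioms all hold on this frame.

Symmetric (axiom B): no — s R u but not u R s.
Reflexive (axiom T): no — s is not related to itself.
Euclidean (axiom 5): no — t R u and t R s, but not u R s.
So F validates K; KB would additionally require R to be symmetric. The strongest is K.

K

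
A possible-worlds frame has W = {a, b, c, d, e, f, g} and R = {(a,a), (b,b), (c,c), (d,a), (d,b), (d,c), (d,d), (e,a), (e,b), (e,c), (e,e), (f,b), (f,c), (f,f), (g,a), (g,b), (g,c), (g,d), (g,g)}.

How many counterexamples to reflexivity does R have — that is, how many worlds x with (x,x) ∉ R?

0

R is reflexive; there are no such worlds.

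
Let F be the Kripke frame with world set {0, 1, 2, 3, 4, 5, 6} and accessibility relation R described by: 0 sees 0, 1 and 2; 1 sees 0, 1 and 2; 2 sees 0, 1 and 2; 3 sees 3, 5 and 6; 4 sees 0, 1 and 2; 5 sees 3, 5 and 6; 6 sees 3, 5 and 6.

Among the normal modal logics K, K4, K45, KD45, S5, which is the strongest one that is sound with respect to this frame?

KD45

Transitive (axiom 4): yes — every two-step R-path is closed by a direct edge.
Euclidean (axiom 5): yes — any two successors of a common world are R-related.
Serial (axiom D): yes — every world has a successor (e.g. 0 R 0).
Reflexive (axiom T): no — 4 is not related to itself.
So F validates K, K4, K45, KD45; S5 would additionally require R to be reflexive. The strongest is KD45.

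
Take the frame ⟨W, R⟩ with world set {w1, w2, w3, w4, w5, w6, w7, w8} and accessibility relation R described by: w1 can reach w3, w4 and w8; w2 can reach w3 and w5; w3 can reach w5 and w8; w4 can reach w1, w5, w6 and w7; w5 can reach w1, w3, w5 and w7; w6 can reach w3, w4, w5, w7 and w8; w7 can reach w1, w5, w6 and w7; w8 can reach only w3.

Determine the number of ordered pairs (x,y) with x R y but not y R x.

Enumerating: (w1,w3), (w1,w8), (w2,w3), (w2,w5), (w4,w5), (w4,w7), (w5,w1), (w6,w3), (w6,w5), (w6,w8), (w7,w1).

11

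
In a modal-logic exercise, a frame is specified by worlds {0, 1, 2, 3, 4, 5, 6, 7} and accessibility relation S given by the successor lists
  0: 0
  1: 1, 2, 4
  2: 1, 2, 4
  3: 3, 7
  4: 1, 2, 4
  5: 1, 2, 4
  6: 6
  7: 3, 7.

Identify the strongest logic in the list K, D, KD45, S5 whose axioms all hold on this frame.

Serial (axiom D): yes — every world has a successor (e.g. 0 S 0).
Euclidean (axiom 5): yes — any two successors of a common world are S-related.
Transitive (axiom 4): yes — every two-step S-path is closed by a direct edge.
Reflexive (axiom T): no — 5 is not related to itself.
So F validates K, D, KD45; S5 would additionally require S to be reflexive. The strongest is KD45.

KD45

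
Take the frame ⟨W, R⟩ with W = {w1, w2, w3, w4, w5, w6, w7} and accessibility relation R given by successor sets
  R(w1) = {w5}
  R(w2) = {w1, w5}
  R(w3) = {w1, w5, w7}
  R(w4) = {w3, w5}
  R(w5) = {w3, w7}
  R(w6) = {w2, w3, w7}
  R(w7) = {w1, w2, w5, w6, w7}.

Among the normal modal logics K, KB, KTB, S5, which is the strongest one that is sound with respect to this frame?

Symmetric (axiom B): no — w1 R w5 but not w5 R w1.
Reflexive (axiom T): no — w1 is not related to itself.
Euclidean (axiom 5): no — w2 R w5 and w2 R w1, but not w5 R w1.
So F validates K; KB would additionally require R to be symmetric. The strongest is K.

K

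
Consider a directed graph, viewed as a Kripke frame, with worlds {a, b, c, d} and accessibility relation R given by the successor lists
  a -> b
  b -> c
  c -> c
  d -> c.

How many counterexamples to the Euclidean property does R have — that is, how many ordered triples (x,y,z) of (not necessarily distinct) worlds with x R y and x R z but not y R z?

1

Enumerating: (a,b,b).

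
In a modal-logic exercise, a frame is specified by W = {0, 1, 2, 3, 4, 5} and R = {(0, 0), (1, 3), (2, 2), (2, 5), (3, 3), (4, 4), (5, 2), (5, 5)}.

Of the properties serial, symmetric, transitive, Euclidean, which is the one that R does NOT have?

symmetric

Serial: yes — every world has a successor (e.g. 0 R 0).
Symmetric: no — 1 R 3 but not 3 R 1.
Transitive: yes — every two-step R-path is closed by a direct edge.
Euclidean: yes — any two successors of a common world are R-related.
Only symmetric fails.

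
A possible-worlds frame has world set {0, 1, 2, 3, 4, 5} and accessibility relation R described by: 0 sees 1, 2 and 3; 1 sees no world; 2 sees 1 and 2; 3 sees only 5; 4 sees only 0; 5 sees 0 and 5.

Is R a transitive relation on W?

Transitive: no — 0 R 3 and 3 R 5, but not 0 R 5.

No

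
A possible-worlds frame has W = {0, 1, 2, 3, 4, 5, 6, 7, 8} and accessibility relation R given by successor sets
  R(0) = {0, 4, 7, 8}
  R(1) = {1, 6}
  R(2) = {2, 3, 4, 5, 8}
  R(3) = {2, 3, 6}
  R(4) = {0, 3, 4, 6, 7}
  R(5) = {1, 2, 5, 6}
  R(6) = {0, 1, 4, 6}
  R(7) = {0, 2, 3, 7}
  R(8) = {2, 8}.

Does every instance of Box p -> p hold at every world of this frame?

By correspondence theory, T is valid on a frame iff R is reflexive.
Reflexive: yes — every world is R-related to itself.

Yes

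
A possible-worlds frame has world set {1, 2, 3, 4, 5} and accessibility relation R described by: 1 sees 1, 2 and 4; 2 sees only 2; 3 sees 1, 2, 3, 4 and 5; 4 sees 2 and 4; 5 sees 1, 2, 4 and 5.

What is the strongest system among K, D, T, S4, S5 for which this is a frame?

S4

Serial (axiom D): yes — every world has a successor (e.g. 1 R 1).
Reflexive (axiom T): yes — every world is R-related to itself.
Transitive (axiom 4): yes — every two-step R-path is closed by a direct edge.
Euclidean (axiom 5): no — 1 R 2 and 1 R 4, but not 2 R 4.
So F validates K, D, T, S4; S5 would additionally require R to be Euclidean. The strongest is S4.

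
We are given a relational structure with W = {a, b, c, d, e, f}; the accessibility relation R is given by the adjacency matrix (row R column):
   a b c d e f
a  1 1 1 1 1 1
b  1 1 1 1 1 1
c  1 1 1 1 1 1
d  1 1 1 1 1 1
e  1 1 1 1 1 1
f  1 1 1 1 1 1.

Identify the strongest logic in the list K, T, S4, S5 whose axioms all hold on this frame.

S5

Reflexive (axiom T): yes — every world is R-related to itself.
Transitive (axiom 4): yes — every two-step R-path is closed by a direct edge.
Euclidean (axiom 5): yes — any two successors of a common world are R-related.
So F validates K, T, S4, S5. The strongest is S5.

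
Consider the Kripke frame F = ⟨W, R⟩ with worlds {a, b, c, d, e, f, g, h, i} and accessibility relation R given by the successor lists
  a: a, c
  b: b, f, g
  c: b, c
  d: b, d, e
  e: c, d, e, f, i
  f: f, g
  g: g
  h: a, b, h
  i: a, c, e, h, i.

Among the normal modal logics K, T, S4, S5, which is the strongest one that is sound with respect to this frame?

Reflexive (axiom T): yes — every world is R-related to itself.
Transitive (axiom 4): no — a R c and c R b, but not a R b.
Euclidean (axiom 5): no — b R g and b R f, but not g R f.
So F validates K, T; S4 would additionally require R to be transitive. The strongest is T.

T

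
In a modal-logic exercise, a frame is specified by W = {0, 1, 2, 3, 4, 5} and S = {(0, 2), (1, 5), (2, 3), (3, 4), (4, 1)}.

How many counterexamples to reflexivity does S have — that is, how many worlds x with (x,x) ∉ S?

6

Enumerating: 0, 1, 2, 3, 4, 5.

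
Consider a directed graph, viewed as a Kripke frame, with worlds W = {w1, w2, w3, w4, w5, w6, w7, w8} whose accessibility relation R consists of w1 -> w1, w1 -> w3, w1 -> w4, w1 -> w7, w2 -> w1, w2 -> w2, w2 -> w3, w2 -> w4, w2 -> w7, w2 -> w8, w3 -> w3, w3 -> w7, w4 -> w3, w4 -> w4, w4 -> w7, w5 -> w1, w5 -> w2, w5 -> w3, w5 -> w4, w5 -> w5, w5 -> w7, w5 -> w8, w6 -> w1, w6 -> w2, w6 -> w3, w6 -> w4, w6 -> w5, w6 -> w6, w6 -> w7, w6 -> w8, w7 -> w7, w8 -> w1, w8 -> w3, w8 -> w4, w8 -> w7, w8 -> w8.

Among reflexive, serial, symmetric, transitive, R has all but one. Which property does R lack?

Reflexive: yes — every world is R-related to itself.
Serial: yes — every world has a successor (e.g. w1 R w1).
Symmetric: no — w1 R w3 but not w3 R w1.
Transitive: yes — every two-step R-path is closed by a direct edge.
Only symmetric fails.

symmetric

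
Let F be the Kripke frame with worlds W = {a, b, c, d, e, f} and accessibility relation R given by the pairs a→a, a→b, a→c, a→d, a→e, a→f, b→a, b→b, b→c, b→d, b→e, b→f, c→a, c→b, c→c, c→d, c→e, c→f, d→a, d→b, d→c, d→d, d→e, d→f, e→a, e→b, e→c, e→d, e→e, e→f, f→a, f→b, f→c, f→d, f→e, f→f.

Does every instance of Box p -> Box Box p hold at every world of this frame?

Axiom 4 corresponds to the accessibility relation being transitive.
Transitive: yes — every two-step R-path is closed by a direct edge.

Yes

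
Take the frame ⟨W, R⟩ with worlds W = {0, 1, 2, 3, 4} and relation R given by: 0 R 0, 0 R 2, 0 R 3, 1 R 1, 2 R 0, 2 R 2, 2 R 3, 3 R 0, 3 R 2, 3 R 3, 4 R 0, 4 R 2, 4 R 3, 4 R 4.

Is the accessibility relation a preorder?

Yes

Reflexive: yes — every world is R-related to itself.
Transitive: yes — every two-step R-path is closed by a direct edge.
So R is a preorder.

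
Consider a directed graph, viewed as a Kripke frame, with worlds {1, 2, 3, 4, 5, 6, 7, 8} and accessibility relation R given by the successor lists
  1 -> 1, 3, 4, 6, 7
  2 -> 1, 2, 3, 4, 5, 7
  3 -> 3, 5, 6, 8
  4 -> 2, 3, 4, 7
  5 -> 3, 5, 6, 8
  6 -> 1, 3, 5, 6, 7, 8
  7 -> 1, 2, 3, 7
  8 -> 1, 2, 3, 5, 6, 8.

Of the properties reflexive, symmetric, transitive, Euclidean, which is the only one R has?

Reflexive: yes — every world is R-related to itself.
Symmetric: no — 1 R 3 but not 3 R 1.
Transitive: no — 1 R 3 and 3 R 5, but not 1 R 5.
Euclidean: no — 1 R 3 and 1 R 4, but not 3 R 4.
Only reflexive holds.

reflexive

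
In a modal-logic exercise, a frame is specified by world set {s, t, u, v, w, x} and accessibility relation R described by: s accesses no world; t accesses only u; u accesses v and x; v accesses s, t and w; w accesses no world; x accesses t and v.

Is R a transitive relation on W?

Transitive: no — t R u and u R v, but not t R v.

No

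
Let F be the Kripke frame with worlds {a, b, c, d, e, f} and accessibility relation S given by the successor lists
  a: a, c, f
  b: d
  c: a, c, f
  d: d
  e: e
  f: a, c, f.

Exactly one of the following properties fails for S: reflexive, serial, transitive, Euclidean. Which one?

reflexive

Reflexive: no — b is not related to itself.
Serial: yes — every world has a successor (e.g. a S a).
Transitive: yes — every two-step S-path is closed by a direct edge.
Euclidean: yes — any two successors of a common world are S-related.
Only reflexive fails.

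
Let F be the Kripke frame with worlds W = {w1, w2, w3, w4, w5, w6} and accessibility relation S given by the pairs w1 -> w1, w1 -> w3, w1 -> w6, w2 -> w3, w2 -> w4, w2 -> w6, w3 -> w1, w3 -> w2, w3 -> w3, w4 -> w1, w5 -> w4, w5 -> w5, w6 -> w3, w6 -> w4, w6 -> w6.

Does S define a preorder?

Reflexive: no — w2 is not related to itself.
Transitive: no — w1 S w3 and w3 S w2, but not w1 S w2.
So S is not a preorder.

No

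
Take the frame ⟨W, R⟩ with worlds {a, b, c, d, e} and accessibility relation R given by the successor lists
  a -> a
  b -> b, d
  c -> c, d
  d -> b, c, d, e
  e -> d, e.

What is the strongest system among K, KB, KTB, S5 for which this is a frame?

KTB

Symmetric (axiom B): yes — every pair in R has its reverse in R.
Reflexive (axiom T): yes — every world is R-related to itself.
Euclidean (axiom 5): no — d R b and d R c, but not b R c.
So F validates K, KB, KTB; S5 would additionally require R to be Euclidean. The strongest is KTB.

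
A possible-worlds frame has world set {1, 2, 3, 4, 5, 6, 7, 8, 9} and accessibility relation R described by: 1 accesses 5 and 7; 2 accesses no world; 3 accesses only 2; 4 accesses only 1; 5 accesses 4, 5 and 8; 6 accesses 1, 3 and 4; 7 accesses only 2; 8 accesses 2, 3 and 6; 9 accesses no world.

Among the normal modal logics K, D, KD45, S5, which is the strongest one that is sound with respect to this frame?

Serial (axiom D): no — 2 has no R-successor.
Euclidean (axiom 5): no — 1 R 5 and 1 R 7, but not 5 R 7.
Transitive (axiom 4): no — 1 R 5 and 5 R 4, but not 1 R 4.
Reflexive (axiom T): no — 1 is not related to itself.
So F validates K; D would additionally require R to be serial. The strongest is K.

K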